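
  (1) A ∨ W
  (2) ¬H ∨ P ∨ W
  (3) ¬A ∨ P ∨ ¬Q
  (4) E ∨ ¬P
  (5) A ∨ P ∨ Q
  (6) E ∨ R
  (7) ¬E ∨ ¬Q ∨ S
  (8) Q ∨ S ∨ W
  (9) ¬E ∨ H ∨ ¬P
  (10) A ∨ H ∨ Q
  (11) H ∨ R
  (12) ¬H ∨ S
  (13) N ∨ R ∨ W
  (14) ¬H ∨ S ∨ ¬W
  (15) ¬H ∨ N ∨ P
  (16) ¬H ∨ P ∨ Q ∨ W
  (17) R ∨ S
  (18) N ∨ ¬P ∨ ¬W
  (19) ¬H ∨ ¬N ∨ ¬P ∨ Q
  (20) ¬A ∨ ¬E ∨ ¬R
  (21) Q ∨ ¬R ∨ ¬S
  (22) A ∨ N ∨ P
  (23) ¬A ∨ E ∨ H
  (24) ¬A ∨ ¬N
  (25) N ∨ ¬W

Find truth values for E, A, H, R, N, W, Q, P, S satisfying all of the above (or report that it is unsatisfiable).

Set E = False.
  then (E ∨ ¬P) forces P = False.
  then (E ∨ R) forces R = True.
Try A = True:
  (¬A ∨ P ∨ ¬Q) forces Q = False.
  (Q ∨ ¬R ∨ ¬S) forces S = False.
  (Q ∨ S ∨ W) forces W = True.
  (¬H ∨ S) forces H = False.
  clause (¬A ∨ E ∨ H) is falsified — backtrack.
So A = False.
  then (A ∨ W) forces W = True.
  then (A ∨ P ∨ Q) forces Q = True.
  then (A ∨ N ∨ P) forces N = True.
Set H = False.
Set S = False.
All clauses satisfied.

E = False, A = False, H = False, R = True, N = True, W = True, Q = True, P = False, S = False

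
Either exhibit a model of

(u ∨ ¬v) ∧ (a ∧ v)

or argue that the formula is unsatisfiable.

v=T, a=T, u=T

  u ∨ ¬v = True
    ¬v = False
  a ∧ v = True
Both conjuncts True, so the formula holds.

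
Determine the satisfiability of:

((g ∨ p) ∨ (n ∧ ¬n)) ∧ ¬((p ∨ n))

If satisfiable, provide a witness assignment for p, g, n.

p: False; g: True; n: False

  (g ∨ p) ∨ (n ∧ ¬n) = True
    g ∨ p = True
    n ∧ ¬n = False
      ¬n = True
  ¬((p ∨ n)) = True
    p ∨ n = False
Both conjuncts True, so the formula holds.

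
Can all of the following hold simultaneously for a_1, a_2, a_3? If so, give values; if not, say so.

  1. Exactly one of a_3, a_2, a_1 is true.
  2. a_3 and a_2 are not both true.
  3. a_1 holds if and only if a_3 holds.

a_1=F; a_2=T; a_3=F

  (1) {a_3, a_2, a_1}: 1 true — exactly one ✓
  (2) a_3=F, a_2=T — not both ✓
  (3) a_1=F, a_3=F — same ✓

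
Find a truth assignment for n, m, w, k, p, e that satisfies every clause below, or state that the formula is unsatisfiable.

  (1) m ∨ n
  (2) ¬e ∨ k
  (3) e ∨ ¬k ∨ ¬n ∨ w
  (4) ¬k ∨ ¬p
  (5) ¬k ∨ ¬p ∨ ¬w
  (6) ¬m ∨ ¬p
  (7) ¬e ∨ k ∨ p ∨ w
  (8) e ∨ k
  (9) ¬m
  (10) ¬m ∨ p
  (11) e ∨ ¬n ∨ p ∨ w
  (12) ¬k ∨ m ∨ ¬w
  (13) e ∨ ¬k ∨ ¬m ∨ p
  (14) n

n: True, m: False, w: False, k: True, p: False, e: True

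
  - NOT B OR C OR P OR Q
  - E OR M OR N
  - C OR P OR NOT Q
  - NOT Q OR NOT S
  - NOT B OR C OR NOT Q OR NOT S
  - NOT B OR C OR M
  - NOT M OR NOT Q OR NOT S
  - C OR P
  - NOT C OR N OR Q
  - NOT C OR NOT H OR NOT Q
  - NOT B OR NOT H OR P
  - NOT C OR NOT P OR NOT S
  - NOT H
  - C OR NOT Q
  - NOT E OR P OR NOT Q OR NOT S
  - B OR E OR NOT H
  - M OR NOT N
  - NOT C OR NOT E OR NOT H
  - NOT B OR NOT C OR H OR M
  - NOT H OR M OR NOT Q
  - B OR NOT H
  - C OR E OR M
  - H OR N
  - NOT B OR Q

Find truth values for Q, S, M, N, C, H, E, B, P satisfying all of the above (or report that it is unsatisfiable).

Unit clause (NOT H) forces H = False.
In (H OR N) only N is left, so N = True.
In (M OR NOT N) only M is left, so M = True.
Set Q = False.
  then (NOT B OR Q) forces B = False.
Set S = False.
Set C = False.
  then (C OR P) forces P = True.
Set E = False.
All clauses satisfied.

Q=F, S=F, M=T, N=T, C=F, H=F, E=F, B=F, P=T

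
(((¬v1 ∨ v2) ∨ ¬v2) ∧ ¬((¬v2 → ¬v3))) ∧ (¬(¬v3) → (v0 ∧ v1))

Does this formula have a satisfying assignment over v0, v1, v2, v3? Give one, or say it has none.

v0 = True, v1 = True, v2 = False, v3 = True

  ((¬v1 ∨ v2) ∨ ¬v2) ∧ ¬((¬v2 → ¬v3)) = True
    (¬v1 ∨ v2) ∨ ¬v2 = True
      ¬v1 ∨ v2 = False
        ¬v1 = False
      ¬v2 = True
    ¬((¬v2 → ¬v3)) = True
      ¬v2 → ¬v3 = False
        ¬v2 = True
        ¬v3 = False
  ¬(¬v3) → (v0 ∧ v1) = True
    ¬(¬v3) = True
      ¬v3 = False
    v0 ∧ v1 = True
Both conjuncts True, so the formula holds.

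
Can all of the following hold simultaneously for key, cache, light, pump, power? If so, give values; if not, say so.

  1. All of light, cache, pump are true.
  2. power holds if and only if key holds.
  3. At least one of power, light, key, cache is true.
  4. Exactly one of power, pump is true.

key = False, cache = True, light = True, pump = True, power = False

  (1) {light, cache, pump}: all 3 true ✓
  (2) power=F, key=F — same ✓
  (3) {power, light, key, cache}: 2 true — at least one ✓
  (4) {power, pump}: 1 true — exactly one ✓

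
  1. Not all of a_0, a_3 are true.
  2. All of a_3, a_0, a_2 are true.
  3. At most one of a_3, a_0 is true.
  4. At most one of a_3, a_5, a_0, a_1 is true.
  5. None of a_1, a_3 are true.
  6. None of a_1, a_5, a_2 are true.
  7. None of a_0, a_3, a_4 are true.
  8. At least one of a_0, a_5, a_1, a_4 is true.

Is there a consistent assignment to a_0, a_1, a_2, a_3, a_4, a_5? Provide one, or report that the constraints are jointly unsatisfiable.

The formula is unsatisfiable.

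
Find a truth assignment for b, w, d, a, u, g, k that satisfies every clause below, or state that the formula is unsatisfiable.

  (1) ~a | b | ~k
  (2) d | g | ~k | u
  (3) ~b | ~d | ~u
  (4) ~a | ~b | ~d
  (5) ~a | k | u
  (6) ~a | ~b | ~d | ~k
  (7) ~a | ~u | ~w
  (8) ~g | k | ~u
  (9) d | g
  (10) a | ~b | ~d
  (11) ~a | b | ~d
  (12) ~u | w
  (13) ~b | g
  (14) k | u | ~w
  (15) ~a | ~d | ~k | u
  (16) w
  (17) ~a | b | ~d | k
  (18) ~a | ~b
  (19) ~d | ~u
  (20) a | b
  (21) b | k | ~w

b = True; w = True; d = False; a = False; u = True; g = True; k = True

Unit clause (w) forces w = True.
Try b = False:
  (a | b) forces a = True.
  (~a | b | ~k) forces k = False.
  clause (b | k | ~w) is falsified — backtrack.
So b = True.
  then (~b | g) forces g = True.
  then (~a | ~b) forces a = False.
  then (a | ~b | ~d) forces d = False.
Set u = True.
  then (~g | k | ~u) forces k = True.
All clauses satisfied.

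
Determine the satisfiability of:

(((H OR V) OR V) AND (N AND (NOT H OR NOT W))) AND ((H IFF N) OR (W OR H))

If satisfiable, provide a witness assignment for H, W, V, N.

H = True, W = False, V = True, N = True

  ((H OR V) OR V) AND (N AND (NOT H OR NOT W)) = True
    (H OR V) OR V = True
      H OR V = True
    N AND (NOT H OR NOT W) = True
      NOT H OR NOT W = True
        NOT H = False
        NOT W = True
  (H IFF N) OR (W OR H) = True
    H IFF N = True
    W OR H = True
Both conjuncts True, so the formula holds.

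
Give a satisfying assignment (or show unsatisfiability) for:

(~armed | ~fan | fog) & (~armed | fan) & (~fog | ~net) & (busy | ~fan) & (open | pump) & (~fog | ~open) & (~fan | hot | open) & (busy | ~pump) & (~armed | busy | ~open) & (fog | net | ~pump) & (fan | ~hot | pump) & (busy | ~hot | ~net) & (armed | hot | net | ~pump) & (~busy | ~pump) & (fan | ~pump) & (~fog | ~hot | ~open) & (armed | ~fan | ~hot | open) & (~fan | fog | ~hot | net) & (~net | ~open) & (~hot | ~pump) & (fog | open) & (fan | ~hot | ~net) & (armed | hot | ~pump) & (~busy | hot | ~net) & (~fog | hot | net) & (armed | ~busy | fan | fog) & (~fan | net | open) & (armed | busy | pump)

net: False, fog: False, armed: False, hot: False, fan: True, pump: False, open: True, busy: True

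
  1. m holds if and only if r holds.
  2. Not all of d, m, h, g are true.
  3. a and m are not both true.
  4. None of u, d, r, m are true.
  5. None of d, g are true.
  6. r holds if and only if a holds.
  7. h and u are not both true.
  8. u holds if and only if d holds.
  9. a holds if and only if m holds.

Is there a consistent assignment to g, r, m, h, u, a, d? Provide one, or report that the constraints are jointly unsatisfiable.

g = False, r = False, m = False, h = True, u = False, a = False, d = False

  (1) m=F, r=F — same ✓
  (2) {d, m, h, g}: 1/4 true — not all ✓
  (3) a=F, m=F — not both ✓
  (4) {u, d, r, m}: 0 true — none ✓
  (5) {d, g}: 0 true — none ✓
  (6) r=F, a=F — same ✓
  (7) h=T, u=F — not both ✓
  (8) u=F, d=F — same ✓
  (9) a=F, m=F — same ✓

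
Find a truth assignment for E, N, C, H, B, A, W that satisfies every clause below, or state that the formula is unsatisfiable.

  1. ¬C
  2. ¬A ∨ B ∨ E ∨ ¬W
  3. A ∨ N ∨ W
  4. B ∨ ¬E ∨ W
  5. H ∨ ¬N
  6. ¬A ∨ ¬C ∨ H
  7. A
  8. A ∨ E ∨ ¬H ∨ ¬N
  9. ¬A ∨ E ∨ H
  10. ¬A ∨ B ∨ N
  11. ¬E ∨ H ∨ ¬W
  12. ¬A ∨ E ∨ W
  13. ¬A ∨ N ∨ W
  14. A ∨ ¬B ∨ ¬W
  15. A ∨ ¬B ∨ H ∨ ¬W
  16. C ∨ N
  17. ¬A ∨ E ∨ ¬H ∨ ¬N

Unit clause (¬C) forces C = False.
Unit clause (A) forces A = True.
In (C ∨ N) only N is left, so N = True.
In (H ∨ ¬N) only H is left, so H = True.
In (¬A ∨ E ∨ ¬H ∨ ¬N) only E is left, so E = True.
Set B = True.
Set W = True.
All clauses satisfied.

E = True, N = True, C = False, H = True, B = True, A = True, W = True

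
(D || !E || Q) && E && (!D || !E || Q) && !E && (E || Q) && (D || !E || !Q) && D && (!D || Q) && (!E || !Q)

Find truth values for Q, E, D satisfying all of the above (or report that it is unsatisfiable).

Case E = True:
  Clause (!E) is falsified — contradiction.
Case E = False:
  Clause (E) is falsified — contradiction.
Both cases fail, so the formula is unsatisfiable.

UNSATISFIABLE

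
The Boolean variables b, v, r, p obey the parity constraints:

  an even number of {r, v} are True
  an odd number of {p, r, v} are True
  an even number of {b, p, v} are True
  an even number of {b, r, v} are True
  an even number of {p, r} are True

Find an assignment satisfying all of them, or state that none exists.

b=F, v=T, r=T, p=T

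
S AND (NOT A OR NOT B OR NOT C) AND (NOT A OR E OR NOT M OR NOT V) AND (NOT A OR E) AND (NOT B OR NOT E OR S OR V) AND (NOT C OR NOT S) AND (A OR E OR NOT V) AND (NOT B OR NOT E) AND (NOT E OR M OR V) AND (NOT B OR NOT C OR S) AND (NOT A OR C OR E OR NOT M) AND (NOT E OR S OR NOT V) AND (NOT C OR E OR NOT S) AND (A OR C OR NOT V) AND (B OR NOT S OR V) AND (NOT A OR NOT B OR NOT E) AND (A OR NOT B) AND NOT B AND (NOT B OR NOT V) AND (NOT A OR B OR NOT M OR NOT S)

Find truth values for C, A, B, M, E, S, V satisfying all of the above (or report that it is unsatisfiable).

C=F; A=T; B=F; M=F; E=T; S=T; V=T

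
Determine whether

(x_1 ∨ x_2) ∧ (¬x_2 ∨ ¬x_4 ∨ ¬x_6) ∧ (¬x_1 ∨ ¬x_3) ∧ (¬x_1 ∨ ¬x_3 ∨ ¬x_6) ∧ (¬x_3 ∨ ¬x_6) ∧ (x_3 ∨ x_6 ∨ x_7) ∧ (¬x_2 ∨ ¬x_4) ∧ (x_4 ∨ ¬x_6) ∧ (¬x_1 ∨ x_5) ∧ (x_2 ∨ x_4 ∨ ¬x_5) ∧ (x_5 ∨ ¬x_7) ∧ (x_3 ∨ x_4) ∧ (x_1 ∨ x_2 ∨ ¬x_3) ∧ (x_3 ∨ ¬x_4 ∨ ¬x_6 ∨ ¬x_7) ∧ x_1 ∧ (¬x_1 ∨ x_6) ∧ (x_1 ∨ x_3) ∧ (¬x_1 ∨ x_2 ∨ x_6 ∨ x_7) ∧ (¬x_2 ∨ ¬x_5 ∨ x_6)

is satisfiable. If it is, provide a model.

Unit clause (x_1) forces x_1 = True.
In (¬x_1 ∨ x_6) only x_6 is left, so x_6 = True.
In (¬x_1 ∨ ¬x_3) only ¬x_3 is left, so x_3 = False.
In (x_4 ∨ ¬x_6) only x_4 is left, so x_4 = True.
In (¬x_1 ∨ x_5) only x_5 is left, so x_5 = True.
In (x_3 ∨ ¬x_4 ∨ ¬x_6 ∨ ¬x_7) only ¬x_7 is left, so x_7 = False.
In (¬x_2 ∨ ¬x_4 ∨ ¬x_6) only ¬x_2 is left, so x_2 = False.
All clauses satisfied.

x_1 = True, x_2 = False, x_3 = False, x_4 = True, x_5 = True, x_6 = True, x_7 = False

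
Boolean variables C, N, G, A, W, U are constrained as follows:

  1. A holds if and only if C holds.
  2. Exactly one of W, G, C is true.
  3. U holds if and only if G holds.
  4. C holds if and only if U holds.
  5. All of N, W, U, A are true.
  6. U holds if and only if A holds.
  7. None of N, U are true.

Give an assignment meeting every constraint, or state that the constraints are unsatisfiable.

Unsatisfiable

Case N = True:
  Constraint (7) is violated (N=T) — contradiction.
Case N = False:
  Constraint (5) is violated (N=F) — contradiction.
Both cases fail — unsatisfiable.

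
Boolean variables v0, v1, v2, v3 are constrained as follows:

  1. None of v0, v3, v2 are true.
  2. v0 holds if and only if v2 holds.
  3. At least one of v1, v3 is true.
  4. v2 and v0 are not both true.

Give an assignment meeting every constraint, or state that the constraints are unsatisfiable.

v0 = False, v1 = True, v2 = False, v3 = False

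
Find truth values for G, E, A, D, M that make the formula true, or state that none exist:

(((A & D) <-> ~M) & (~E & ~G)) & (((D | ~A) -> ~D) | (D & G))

G = False, E = False, A = False, D = False, M = True

  ((A & D) <-> ~M) & (~E & ~G) = True
    (A & D) <-> ~M = True
      A & D = False
      ~M = False
    ~E & ~G = True
      ~E = True
      ~G = True
  ((D | ~A) -> ~D) | (D & G) = True
    (D | ~A) -> ~D = True
      D | ~A = True
        ~A = True
      ~D = True
    D & G = False
Both conjuncts True, so the formula holds.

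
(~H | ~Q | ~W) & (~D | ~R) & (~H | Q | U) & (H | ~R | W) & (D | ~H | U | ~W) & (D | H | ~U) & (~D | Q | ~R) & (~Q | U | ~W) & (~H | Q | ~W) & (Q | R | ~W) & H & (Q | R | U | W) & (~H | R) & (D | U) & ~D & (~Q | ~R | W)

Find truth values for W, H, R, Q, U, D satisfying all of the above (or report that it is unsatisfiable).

Unit clause (H) forces H = True.
In (~H | R) only R is left, so R = True.
Unit clause (~D) forces D = False.
In (D | U) only U is left, so U = True.
Try W = True:
  (~H | ~Q | ~W) forces Q = False.
  clause (~H | Q | ~W) is falsified — backtrack.
So W = False.
  then (~Q | ~R | W) forces Q = False.
All clauses satisfied.

W=F, H=T, R=T, Q=F, U=T, D=F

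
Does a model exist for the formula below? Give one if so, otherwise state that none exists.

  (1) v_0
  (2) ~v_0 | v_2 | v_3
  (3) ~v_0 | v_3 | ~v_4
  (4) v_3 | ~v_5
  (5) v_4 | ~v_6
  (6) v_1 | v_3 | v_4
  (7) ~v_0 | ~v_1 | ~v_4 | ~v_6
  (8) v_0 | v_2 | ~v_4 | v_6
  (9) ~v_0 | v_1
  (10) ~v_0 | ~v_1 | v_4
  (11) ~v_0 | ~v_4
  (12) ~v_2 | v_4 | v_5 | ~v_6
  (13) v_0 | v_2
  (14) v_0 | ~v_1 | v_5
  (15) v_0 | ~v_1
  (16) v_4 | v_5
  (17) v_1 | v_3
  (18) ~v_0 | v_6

Unsatisfiable — no assignment works.

Case v_0 = True:
  (~v_0 | v_1) forces v_1 = True.
  (~v_0 | ~v_1 | v_4) forces v_4 = True.
  Clause (~v_0 | ~v_4) is falsified — contradiction.
Case v_0 = False:
  Clause (v_0) is falsified — contradiction.
Both cases fail, so the formula is unsatisfiable.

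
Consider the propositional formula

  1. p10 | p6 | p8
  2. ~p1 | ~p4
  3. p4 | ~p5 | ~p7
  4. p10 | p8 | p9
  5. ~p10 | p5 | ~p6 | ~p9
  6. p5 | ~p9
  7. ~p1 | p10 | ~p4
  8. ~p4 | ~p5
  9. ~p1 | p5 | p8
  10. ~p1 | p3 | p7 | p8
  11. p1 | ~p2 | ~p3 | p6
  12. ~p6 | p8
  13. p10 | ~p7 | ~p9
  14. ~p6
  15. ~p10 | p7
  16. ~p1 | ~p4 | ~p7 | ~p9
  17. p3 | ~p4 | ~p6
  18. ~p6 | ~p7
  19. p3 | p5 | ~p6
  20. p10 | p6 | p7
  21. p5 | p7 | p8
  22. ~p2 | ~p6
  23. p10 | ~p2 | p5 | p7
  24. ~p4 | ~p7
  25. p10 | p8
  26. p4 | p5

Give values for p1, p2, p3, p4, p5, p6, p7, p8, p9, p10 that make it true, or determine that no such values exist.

UNSATISFIABLE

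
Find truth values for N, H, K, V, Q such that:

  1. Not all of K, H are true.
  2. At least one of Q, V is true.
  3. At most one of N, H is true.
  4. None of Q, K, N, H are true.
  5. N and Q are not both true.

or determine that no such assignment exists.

N = False, H = False, K = False, V = True, Q = False

  (1) {K, H}: 0/2 true — not all ✓
  (2) {Q, V}: 1 true — at least one ✓
  (3) {N, H}: 0 true — at most one ✓
  (4) {Q, K, N, H}: 0 true — none ✓
  (5) N=F, Q=F — not both ✓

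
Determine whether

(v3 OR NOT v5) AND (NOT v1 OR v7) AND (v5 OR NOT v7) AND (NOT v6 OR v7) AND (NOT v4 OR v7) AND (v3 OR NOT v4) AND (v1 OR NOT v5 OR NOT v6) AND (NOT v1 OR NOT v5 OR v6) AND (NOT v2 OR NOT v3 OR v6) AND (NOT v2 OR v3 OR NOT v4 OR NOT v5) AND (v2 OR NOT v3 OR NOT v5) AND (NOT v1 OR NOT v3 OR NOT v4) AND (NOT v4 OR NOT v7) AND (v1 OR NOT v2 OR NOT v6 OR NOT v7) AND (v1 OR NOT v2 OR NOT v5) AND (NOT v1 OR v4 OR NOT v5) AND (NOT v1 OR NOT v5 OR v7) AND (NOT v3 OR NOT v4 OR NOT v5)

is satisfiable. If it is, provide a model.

v1 = False, v2 = False, v3 = True, v4 = False, v5 = False, v6 = False, v7 = False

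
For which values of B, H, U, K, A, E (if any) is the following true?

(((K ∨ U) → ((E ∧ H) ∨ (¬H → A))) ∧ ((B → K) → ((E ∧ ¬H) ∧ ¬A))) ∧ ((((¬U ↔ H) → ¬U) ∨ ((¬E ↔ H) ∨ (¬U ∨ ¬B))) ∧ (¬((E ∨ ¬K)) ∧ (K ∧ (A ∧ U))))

Unsatisfiable — no assignment works.

Case A = True: the formula simplifies to ¬((B → K)) ∧ ((((¬U ↔ H) → ¬U) ∨ ((¬E ↔ H) ∨ (¬U ∨ ¬B))) ∧ (¬((E ∨ ¬K)) ∧ (K ∧ U))).
  K = True: the conjunct ¬((B → K)) becomes ¬((B → True)) = False.
  K = False: the conjunct ¬((E ∨ ¬K)) becomes ¬((E ∨ True)) = False.
Case A = False: the conjunct A is False.
Both cases fail — unsatisfiable.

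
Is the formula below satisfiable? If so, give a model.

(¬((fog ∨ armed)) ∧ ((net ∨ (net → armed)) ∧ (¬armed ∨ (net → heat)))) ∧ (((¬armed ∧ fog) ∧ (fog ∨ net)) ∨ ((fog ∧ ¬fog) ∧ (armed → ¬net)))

Unsatisfiable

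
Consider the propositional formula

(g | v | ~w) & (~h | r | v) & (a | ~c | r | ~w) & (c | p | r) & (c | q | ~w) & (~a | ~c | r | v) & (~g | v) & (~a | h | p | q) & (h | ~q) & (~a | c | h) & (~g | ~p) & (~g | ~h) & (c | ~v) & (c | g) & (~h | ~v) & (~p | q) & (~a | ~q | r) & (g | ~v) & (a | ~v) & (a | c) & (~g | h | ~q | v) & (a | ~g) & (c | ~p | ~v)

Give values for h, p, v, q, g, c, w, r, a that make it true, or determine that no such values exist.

h = False, p = False, v = False, q = False, g = False, c = True, w = False, r = True, a = False

Set h = False.
  then (h | ~q) forces q = False.
  then (~p | q) forces p = False.
  then (~a | h | p | q) forces a = False.
  then (a | ~v) forces v = False.
  then (a | c) forces c = True.
  then (a | ~g) forces g = False.
  then (g | v | ~w) forces w = False.
Set r = True.
All clauses satisfied.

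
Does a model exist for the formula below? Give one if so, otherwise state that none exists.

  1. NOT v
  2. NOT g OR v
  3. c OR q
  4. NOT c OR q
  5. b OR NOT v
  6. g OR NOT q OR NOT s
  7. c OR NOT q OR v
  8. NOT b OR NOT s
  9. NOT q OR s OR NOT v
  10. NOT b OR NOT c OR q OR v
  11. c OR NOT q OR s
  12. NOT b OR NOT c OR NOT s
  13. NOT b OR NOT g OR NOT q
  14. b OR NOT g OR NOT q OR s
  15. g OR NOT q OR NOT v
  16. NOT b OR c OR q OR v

g: False, q: True, s: False, c: True, b: False, v: False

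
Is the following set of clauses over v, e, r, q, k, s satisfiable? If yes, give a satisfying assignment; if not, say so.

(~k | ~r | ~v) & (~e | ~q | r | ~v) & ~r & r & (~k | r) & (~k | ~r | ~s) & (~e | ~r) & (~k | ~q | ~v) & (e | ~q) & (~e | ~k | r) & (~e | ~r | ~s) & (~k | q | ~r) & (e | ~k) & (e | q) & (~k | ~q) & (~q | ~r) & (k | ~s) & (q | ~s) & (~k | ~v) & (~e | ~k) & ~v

Case r = True:
  Clause (~r) is falsified — contradiction.
Case r = False:
  Clause (r) is falsified — contradiction.
Both cases fail, so the formula is unsatisfiable.

Unsatisfiable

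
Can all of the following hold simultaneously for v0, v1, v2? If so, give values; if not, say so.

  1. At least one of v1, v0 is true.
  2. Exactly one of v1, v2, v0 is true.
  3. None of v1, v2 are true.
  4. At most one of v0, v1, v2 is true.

v0: True, v1: False, v2: False

  (1) {v1, v0}: 1 true — at least one ✓
  (2) {v1, v2, v0}: 1 true — exactly one ✓
  (3) {v1, v2}: 0 true — none ✓
  (4) {v0, v1, v2}: 1 true — at most one ✓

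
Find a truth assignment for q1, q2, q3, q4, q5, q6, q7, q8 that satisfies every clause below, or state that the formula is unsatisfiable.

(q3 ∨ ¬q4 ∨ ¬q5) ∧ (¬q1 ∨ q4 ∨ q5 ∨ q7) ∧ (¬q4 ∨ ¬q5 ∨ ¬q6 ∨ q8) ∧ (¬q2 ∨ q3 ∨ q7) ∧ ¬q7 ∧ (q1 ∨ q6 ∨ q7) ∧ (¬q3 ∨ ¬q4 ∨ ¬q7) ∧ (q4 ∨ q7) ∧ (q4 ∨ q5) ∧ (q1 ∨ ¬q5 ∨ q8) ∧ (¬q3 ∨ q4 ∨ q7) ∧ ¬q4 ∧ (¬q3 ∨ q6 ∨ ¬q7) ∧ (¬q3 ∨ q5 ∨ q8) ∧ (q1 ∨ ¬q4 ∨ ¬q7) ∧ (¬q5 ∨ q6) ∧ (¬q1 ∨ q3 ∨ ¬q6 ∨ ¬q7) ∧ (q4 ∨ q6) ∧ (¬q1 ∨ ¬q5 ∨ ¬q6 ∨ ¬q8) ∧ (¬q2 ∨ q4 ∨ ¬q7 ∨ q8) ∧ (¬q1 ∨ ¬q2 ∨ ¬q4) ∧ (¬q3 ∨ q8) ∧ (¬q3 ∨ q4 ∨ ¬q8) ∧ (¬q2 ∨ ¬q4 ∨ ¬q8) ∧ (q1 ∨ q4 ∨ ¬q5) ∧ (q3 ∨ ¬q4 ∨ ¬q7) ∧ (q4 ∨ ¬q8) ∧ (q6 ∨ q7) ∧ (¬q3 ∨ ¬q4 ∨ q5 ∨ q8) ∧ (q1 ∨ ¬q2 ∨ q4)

UNSATISFIABLE

Case q4 = True:
  Clause (¬q4) is falsified — contradiction.
Case q4 = False:
  (¬q7) forces q7 = False.
  Clause (q4 ∨ q7) is falsified — contradiction.
Both cases fail, so the formula is unsatisfiable.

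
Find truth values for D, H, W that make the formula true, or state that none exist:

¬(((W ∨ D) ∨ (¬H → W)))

D = False, H = False, W = False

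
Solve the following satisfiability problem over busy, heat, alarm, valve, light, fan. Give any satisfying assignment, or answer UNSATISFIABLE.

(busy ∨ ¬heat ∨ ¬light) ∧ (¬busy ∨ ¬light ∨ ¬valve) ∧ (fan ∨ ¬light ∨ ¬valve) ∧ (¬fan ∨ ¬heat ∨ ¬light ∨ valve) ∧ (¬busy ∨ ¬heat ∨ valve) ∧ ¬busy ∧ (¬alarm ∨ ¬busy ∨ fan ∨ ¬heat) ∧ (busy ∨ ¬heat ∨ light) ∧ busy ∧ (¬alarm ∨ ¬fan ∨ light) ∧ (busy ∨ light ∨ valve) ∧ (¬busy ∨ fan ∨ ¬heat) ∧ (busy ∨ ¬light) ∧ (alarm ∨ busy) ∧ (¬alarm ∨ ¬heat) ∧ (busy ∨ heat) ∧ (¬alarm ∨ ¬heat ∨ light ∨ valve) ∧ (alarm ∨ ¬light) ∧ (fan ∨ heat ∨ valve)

UNSATISFIABLE

Case busy = True:
  Clause (¬busy) is falsified — contradiction.
Case busy = False:
  Clause (busy) is falsified — contradiction.
Both cases fail, so the formula is unsatisfiable.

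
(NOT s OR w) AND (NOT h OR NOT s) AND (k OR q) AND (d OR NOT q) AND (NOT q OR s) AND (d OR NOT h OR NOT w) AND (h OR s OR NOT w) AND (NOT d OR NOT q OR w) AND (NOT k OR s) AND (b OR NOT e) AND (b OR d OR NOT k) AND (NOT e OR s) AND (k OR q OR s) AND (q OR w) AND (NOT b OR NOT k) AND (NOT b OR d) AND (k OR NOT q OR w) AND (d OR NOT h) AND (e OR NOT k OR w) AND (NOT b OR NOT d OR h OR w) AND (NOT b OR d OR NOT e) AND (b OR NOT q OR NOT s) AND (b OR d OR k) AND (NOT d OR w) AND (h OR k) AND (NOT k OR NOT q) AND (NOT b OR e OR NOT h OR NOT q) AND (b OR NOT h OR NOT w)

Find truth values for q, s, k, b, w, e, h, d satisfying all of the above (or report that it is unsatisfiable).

Set q = False.
  then (k OR q) forces k = True.
  then (NOT k OR s) forces s = True.
  then (q OR w) forces w = True.
  then (NOT b OR NOT k) forces b = False.
  then (b OR NOT h OR NOT w) forces h = False.
  then (b OR NOT e) forces e = False.
  then (b OR d OR NOT k) forces d = True.
All clauses satisfied.

q = False, s = True, k = True, b = False, w = True, e = False, h = False, d = True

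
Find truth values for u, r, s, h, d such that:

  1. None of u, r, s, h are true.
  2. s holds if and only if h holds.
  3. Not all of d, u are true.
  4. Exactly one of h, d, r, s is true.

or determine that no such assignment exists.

u = False, r = False, s = False, h = False, d = True

  (1) {u, r, s, h}: 0 true — none ✓
  (2) s=F, h=F — same ✓
  (3) {d, u}: 1/2 true — not all ✓
  (4) {h, d, r, s}: 1 true — exactly one ✓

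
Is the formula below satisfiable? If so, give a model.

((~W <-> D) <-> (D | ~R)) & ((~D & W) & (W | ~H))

H: True, W: True, D: False, R: False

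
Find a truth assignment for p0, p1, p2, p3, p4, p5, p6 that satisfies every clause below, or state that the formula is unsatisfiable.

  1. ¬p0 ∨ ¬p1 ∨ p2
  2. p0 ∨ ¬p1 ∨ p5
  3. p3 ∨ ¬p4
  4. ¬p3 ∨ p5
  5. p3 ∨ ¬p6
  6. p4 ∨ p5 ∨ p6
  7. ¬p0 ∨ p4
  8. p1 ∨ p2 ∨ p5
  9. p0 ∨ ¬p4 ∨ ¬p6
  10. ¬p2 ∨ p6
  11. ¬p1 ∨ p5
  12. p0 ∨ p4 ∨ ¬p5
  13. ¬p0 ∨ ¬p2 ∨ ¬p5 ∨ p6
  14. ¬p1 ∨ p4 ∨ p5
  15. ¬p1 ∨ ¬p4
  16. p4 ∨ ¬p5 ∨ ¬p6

p0: False, p1: False, p2: False, p3: True, p4: True, p5: True, p6: False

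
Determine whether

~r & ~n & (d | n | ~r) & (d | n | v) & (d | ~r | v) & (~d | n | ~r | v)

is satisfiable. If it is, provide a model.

Unit clause (~r) forces r = False.
Unit clause (~n) forces n = False.
Set v = True.
Set d = False.
Check each clause:
  (~r): ~r holds.
  (~n): ~n holds.
  (d | n | ~r): ~r holds.
  (d | n | v): v holds.
  (d | ~r | v): ~r holds.
  (~d | n | ~r | v): ~d holds.
All clauses satisfied.

v=T; r=F; d=F; n=F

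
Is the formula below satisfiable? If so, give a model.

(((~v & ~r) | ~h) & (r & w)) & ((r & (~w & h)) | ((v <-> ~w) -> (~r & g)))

w = True, v = True, h = False, g = False, r = True

  ((~v & ~r) | ~h) & (r & w) = True
    (~v & ~r) | ~h = True
      ~v & ~r = False
        ~v = False
        ~r = False
      ~h = True
    r & w = True
  (r & (~w & h)) | ((v <-> ~w) -> (~r & g)) = True
    r & (~w & h) = False
      ~w & h = False
        ~w = False
    (v <-> ~w) -> (~r & g) = True
      v <-> ~w = False
        ~w = False
      ~r & g = False
        ~r = False
Both conjuncts True, so the formula holds.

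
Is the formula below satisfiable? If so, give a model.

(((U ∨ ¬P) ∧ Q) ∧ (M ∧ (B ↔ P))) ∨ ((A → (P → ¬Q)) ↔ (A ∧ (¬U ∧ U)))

M = True, P = True, B = True, Q = True, A = True, U = False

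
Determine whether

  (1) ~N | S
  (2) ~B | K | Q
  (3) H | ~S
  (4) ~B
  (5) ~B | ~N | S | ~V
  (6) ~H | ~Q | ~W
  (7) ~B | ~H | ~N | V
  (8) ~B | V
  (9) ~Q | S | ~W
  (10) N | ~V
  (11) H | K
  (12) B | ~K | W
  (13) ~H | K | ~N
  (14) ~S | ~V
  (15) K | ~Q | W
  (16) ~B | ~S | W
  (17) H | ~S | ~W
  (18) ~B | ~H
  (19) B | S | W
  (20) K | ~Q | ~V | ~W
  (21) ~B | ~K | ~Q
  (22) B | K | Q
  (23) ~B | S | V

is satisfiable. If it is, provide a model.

Unit clause (~B) forces B = False.
Set H = True.
Try K = False:
  (~H | K | ~N) forces N = False.
  (N | ~V) forces V = False.
  (B | K | Q) forces Q = True.
  (~H | ~Q | ~W) forces W = False.
  clause (K | ~Q | W) is falsified — backtrack.
So K = True.
  then (B | ~K | W) forces W = True.
  then (~H | ~Q | ~W) forces Q = False.
Set S = True.
  then (~S | ~V) forces V = False.
Set N = False.
All clauses satisfied.

H = True; K = True; B = False; S = True; N = False; Q = False; V = False; W = True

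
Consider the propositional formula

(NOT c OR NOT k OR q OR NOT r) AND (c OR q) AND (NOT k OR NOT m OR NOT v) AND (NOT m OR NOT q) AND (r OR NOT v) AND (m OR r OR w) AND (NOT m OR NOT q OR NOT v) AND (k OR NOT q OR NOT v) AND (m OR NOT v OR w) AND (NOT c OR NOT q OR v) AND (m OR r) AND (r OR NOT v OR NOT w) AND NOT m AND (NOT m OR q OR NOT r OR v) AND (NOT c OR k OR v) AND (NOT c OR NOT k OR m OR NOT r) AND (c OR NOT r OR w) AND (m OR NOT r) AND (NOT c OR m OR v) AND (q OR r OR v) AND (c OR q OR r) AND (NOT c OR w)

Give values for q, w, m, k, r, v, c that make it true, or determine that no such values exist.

Case m = True:
  Clause (NOT m) is falsified — contradiction.
Case m = False:
  (m OR r) forces r = True.
  Clause (m OR NOT r) is falsified — contradiction.
Both cases fail, so the formula is unsatisfiable.

Unsatisfiable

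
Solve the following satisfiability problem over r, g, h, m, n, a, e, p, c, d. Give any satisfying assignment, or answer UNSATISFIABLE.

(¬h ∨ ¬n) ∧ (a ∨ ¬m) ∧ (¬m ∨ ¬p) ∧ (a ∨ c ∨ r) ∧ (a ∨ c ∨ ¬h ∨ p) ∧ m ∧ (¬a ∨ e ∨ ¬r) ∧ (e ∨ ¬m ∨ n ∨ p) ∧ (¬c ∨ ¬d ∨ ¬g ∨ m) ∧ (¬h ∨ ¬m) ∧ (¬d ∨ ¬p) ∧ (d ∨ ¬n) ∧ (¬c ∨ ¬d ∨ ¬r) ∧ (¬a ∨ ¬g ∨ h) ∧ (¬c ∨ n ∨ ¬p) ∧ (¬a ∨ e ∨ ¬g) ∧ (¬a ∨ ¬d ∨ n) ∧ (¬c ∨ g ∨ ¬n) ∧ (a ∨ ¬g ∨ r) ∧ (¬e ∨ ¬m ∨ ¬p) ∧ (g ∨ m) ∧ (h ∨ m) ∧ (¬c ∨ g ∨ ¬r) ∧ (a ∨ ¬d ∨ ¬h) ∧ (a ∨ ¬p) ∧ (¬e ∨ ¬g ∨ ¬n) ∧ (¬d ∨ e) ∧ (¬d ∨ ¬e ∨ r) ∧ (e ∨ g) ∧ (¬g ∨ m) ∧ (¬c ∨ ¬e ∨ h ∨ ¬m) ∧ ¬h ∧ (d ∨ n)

r = True, g = False, h = False, m = True, n = True, a = True, e = True, p = False, c = False, d = True

Unit clause (m) forces m = True.
In (¬h ∨ ¬m) only ¬h is left, so h = False.
In (a ∨ ¬m) only a is left, so a = True.
In (¬m ∨ ¬p) only ¬p is left, so p = False.
In (¬a ∨ ¬g ∨ h) only ¬g is left, so g = False.
In (e ∨ g) only e is left, so e = True.
In (¬c ∨ ¬e ∨ h ∨ ¬m) only ¬c is left, so c = False.
Set r = True.
Try n = False:
  (¬a ∨ ¬d ∨ n) forces d = False.
  clause (d ∨ n) is falsified — backtrack.
So n = True.
  then (d ∨ ¬n) forces d = True.
All clauses satisfied.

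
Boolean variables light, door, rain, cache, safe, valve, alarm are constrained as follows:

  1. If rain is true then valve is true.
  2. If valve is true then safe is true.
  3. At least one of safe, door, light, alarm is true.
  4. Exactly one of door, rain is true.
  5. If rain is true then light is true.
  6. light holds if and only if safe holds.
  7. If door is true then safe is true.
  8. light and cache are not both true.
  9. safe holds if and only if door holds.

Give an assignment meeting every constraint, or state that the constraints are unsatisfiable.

light: True, door: True, rain: False, cache: False, safe: True, valve: True, alarm: True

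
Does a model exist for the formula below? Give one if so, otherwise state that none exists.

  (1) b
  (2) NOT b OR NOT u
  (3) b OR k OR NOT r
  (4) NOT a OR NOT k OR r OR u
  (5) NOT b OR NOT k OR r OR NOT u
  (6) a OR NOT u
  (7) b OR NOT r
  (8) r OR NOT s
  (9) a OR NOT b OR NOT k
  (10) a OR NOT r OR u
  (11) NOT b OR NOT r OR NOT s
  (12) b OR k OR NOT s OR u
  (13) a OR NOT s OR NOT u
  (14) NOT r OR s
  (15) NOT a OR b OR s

r = False, b = True, s = False, u = False, a = True, k = False

Unit clause (b) forces b = True.
In (NOT b OR NOT u) only NOT u is left, so u = False.
Try r = True:
  (a OR NOT r OR u) forces a = True.
  (NOT b OR NOT r OR NOT s) forces s = False.
  clause (NOT r OR s) is falsified — backtrack.
So r = False.
  then (r OR NOT s) forces s = False.
Set a = True.
  then (NOT a OR NOT k OR r OR u) forces k = False.
All clauses satisfied.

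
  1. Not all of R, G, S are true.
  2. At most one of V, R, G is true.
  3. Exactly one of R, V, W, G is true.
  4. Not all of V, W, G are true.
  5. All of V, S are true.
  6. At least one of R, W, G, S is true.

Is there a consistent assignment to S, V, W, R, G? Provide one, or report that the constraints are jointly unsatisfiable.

S=T, V=T, W=F, R=F, G=F

  (1) {R, G, S}: 1/3 true — not all ✓
  (2) {V, R, G}: 1 true — at most one ✓
  (3) {R, V, W, G}: 1 true — exactly one ✓
  (4) {V, W, G}: 1/3 true — not all ✓
  (5) {V, S}: all 2 true ✓
  (6) {R, W, G, S}: 1 true — at least one ✓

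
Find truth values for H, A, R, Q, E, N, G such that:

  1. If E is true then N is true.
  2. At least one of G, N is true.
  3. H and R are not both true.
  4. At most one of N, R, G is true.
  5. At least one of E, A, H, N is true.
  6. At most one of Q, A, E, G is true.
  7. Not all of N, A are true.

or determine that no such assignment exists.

H: False, A: False, R: False, Q: True, E: False, N: True, G: False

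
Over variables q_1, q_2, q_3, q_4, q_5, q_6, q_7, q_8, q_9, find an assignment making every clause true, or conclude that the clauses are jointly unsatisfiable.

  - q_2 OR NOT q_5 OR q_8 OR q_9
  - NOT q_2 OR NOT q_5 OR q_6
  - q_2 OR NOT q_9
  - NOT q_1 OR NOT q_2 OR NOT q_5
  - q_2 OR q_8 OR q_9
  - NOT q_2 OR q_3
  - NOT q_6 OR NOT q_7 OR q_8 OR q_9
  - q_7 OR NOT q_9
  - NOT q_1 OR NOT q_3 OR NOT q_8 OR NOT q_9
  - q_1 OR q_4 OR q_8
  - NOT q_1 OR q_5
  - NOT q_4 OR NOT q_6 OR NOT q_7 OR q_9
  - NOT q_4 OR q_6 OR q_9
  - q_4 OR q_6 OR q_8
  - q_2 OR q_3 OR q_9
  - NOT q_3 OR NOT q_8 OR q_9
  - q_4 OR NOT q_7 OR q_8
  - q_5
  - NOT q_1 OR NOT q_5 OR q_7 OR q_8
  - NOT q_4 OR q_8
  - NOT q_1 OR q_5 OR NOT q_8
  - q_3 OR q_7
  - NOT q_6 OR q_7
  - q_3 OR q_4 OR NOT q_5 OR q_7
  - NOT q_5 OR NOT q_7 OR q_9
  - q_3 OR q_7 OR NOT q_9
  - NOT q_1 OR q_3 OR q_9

q_1 = False, q_2 = True, q_3 = True, q_4 = False, q_5 = True, q_6 = True, q_7 = True, q_8 = True, q_9 = True

Unit clause (q_5) forces q_5 = True.
Try q_1 = True:
  (NOT q_1 OR NOT q_2 OR NOT q_5) forces q_2 = False.
  (q_2 OR NOT q_9) forces q_9 = False.
  (q_2 OR NOT q_5 OR q_8 OR q_9) forces q_8 = True.
  (q_2 OR q_3 OR q_9) forces q_3 = True.
  clause (NOT q_3 OR NOT q_8 OR q_9) is falsified — backtrack.
So q_1 = False.
Try q_2 = False:
  (q_2 OR NOT q_9) forces q_9 = False.
  (q_2 OR NOT q_5 OR q_8 OR q_9) forces q_8 = True.
  (q_2 OR q_3 OR q_9) forces q_3 = True.
  clause (NOT q_3 OR NOT q_8 OR q_9) is falsified — backtrack.
So q_2 = True.
  then (NOT q_2 OR NOT q_5 OR q_6) forces q_6 = True.
  then (NOT q_2 OR q_3) forces q_3 = True.
  then (NOT q_6 OR q_7) forces q_7 = True.
  then (NOT q_5 OR NOT q_7 OR q_9) forces q_9 = True.
Set q_4 = False.
  then (q_1 OR q_4 OR q_8) forces q_8 = True.
All clauses satisfied.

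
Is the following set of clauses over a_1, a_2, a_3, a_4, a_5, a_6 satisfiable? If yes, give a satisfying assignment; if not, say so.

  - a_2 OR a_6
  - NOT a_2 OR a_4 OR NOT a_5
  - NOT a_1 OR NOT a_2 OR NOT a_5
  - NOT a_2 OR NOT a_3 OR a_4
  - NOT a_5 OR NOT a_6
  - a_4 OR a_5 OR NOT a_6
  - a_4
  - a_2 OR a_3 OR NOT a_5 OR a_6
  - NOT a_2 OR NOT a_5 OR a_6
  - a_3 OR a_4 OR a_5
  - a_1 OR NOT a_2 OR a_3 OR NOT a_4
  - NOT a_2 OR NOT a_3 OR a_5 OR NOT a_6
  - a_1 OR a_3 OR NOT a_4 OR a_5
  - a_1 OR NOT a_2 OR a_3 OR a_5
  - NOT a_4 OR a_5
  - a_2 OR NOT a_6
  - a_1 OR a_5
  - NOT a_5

Case a_4 = True:
  (NOT a_4 OR a_5) forces a_5 = True.
  Clause (NOT a_5) is falsified — contradiction.
Case a_4 = False:
  Clause (a_4) is falsified — contradiction.
Both cases fail, so the formula is unsatisfiable.

The formula is unsatisfiable.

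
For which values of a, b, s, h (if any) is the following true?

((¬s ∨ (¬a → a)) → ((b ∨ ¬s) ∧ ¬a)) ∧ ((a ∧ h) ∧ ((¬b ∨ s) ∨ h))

UNSATISFIABLE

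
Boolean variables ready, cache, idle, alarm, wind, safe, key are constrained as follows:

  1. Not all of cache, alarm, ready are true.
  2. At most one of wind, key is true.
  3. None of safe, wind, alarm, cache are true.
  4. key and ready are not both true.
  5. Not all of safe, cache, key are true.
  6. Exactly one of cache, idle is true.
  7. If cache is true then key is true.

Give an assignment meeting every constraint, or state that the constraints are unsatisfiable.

ready = False; cache = False; idle = True; alarm = False; wind = False; safe = False; key = False

  (1) {cache, alarm, ready}: 0/3 true — not all ✓
  (2) {wind, key}: 0 true — at most one ✓
  (3) {safe, wind, alarm, cache}: 0 true — none ✓
  (4) key=F, ready=F — not both ✓
  (5) {safe, cache, key}: 0/3 true — not all ✓
  (6) {cache, idle}: 1 true — exactly one ✓
  (7) cache=F ⇒ key: vacuous ✓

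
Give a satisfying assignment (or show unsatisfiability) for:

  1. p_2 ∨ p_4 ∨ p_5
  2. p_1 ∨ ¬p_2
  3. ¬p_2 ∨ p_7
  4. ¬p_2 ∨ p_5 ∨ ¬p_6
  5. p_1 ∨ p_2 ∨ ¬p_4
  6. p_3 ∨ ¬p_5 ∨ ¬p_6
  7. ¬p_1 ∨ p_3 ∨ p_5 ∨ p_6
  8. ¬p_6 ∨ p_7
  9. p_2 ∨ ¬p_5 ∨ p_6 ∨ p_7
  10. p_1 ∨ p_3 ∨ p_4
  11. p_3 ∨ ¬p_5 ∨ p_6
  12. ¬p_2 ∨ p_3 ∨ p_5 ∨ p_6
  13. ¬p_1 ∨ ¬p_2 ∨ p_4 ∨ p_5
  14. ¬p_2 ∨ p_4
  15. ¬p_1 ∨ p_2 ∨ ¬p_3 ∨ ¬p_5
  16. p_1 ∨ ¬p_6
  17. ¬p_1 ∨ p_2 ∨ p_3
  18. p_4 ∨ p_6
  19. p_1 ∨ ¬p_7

Set p_1 = True.
Set p_2 = False.
  then (¬p_1 ∨ p_2 ∨ p_3) forces p_3 = True.
  then (¬p_1 ∨ p_2 ∨ ¬p_3 ∨ ¬p_5) forces p_5 = False.
  then (p_2 ∨ p_4 ∨ p_5) forces p_4 = True.
Set p_6 = False.
Set p_7 = True.
All clauses satisfied.

p_1 = True, p_2 = False, p_3 = True, p_4 = True, p_5 = False, p_6 = False, p_7 = True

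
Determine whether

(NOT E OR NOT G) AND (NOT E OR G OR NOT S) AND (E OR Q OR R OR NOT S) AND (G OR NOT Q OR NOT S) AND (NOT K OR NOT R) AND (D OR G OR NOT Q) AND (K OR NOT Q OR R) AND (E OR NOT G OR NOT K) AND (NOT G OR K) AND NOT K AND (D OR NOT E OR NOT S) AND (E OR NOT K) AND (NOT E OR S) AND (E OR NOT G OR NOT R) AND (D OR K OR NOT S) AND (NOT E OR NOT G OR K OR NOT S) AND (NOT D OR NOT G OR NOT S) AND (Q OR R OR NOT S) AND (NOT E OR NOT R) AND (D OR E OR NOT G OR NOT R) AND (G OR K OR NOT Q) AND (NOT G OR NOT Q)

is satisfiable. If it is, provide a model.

K: False, D: True, R: False, Q: False, G: False, S: False, E: False

Unit clause (NOT K) forces K = False.
In (NOT G OR K) only NOT G is left, so G = False.
In (G OR K OR NOT Q) only NOT Q is left, so Q = False.
Set D = True.
Set R = False.
  then (Q OR R OR NOT S) forces S = False.
  then (NOT E OR S) forces E = False.
All clauses satisfied.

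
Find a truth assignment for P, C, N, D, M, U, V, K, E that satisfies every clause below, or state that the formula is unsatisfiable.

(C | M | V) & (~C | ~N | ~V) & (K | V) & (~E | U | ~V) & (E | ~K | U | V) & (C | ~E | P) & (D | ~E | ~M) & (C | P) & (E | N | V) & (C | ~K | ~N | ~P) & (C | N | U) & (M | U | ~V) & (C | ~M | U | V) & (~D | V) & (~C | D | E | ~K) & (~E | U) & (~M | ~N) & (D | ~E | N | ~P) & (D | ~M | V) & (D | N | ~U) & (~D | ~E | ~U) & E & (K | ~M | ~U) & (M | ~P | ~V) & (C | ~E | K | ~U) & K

Unit clause (E) forces E = True.
Unit clause (K) forces K = True.
In (~E | U) only U is left, so U = True.
In (~D | ~E | ~U) only ~D is left, so D = False.
In (D | ~E | ~M) only ~M is left, so M = False.
In (D | N | ~U) only N is left, so N = True.
Set P = True.
  then (C | ~K | ~N | ~P) forces C = True.
  then (M | ~P | ~V) forces V = False.
All clauses satisfied.

P: True, C: True, N: True, D: False, M: False, U: True, V: False, K: True, E: True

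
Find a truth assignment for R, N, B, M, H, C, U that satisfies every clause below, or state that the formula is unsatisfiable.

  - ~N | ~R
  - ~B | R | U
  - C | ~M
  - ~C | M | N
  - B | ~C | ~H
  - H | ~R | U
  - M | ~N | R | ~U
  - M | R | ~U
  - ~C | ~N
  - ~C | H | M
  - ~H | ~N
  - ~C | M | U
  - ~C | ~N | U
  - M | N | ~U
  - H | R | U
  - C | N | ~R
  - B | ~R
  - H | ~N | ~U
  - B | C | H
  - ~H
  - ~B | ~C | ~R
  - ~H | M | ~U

Unit clause (~H) forces H = False.
Set R = False.
  then (H | R | U) forces U = True.
  then (H | ~N | ~U) forces N = False.
  then (M | R | ~U) forces M = True.
  then (C | ~M) forces C = True.
Set B = False.
All clauses satisfied.

R=F; N=F; B=F; M=T; H=F; C=T; U=T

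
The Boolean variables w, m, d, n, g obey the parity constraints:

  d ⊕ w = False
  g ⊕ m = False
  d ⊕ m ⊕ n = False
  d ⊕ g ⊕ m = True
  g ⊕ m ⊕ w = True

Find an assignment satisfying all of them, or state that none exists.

w = True, m = True, d = True, n = False, g = True

d ⊕ w = T ⊕ T = False ✓
g ⊕ m = T ⊕ T = False ✓
d ⊕ m ⊕ n = T ⊕ T ⊕ F = False ✓
d ⊕ g ⊕ m = T ⊕ T ⊕ T = True ✓
g ⊕ m ⊕ w = T ⊕ T ⊕ T = True ✓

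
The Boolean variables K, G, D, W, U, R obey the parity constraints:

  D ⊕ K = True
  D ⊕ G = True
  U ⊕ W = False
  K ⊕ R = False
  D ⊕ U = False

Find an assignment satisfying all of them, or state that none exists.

K: True, G: True, D: False, W: False, U: False, R: True

D ⊕ K = F ⊕ T = True ✓
D ⊕ G = F ⊕ T = True ✓
U ⊕ W = F ⊕ F = False ✓
K ⊕ R = T ⊕ T = False ✓
D ⊕ U = F ⊕ F = False ✓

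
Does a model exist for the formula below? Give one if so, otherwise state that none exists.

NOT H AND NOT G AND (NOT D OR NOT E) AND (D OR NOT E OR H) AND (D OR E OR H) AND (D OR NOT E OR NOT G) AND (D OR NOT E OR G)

Unit clause (NOT H) forces H = False.
Unit clause (NOT G) forces G = False.
Try E = True:
  (NOT D OR NOT E) forces D = False.
  clause (D OR NOT E OR H) is falsified — backtrack.
So E = False.
  then (D OR E OR H) forces D = True.
Check each clause:
  (NOT H): NOT H holds.
  (NOT G): NOT G holds.
  (NOT D OR NOT E): NOT E holds.
  (D OR NOT E OR H): D holds.
  (D OR E OR H): D holds.
  (D OR NOT E OR NOT G): D holds.
  (D OR NOT E OR G): D holds.
All clauses satisfied.

H = False, E = False, G = False, D = True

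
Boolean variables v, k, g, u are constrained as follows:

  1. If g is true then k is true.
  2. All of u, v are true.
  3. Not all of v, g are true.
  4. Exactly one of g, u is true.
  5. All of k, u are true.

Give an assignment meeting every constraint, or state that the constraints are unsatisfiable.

v = True; k = True; g = False; u = True

  (1) g=F ⇒ k: vacuous ✓
  (2) {u, v}: all 2 true ✓
  (3) {v, g}: 1/2 true — not all ✓
  (4) {g, u}: 1 true — exactly one ✓
  (5) {k, u}: all 2 true ✓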